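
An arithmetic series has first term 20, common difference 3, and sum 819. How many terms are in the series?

Using S = n/2 × [2a + (n-1)d]
819 = n/2 × [2(20) + (n-1)(3)]
819 = n/2 × [40 + 3n - 3]
1638 = n × [37 + 3n]
3n² + (37)n - 1638 = 0
Discriminant: Δ = (37)² - 4(3)(-1638) = 1369 + 19656 = 21025
√Δ = 145
n = [-(37) + √Δ] / (2·3) = (-37 + 145) / 6 = 108 / 6 = 18
(The negative root is discarded since n must be a positive integer.)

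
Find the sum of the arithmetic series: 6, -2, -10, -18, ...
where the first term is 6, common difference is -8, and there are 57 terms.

Sₙ = n/2 × (first + last)
Last term = a + (n-1)d = 6 + (57-1)×(-8) = -442
S_57 = 57/2 × (6 + (-442))
S_57 = 57/2 × (-436) = -12426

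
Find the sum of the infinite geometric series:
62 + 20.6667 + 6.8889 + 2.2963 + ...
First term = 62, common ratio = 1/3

For |r| < 1, S = a / (1 - r)
S = 62 / (1 - (1/3))
S = 62 / (2/3)
S = 93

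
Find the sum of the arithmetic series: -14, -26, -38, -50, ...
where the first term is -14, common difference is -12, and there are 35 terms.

Sₙ = n/2 × (first + last)
Last term = a + (n-1)d = -14 + (35-1)×(-12) = -422
S_35 = 35/2 × (-14 + (-422))
S_35 = 35/2 × (-436) = -7630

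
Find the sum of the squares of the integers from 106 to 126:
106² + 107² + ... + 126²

Use ∑_{k=1}^{n} k² = n(n+1)(2n+1)/6, then subtract the first 105 terms.
∑_{k=1}^{126} k² = 126×127×253/6 = 674751
∑_{k=1}^{105} k² = 105×106×211/6 = 391405
∑_{k=106}^{126} k² = 674751 - 391405 = 283346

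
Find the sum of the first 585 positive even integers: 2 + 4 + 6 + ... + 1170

Sum of first n even numbers = n(n+1)
= 585×586
= 342810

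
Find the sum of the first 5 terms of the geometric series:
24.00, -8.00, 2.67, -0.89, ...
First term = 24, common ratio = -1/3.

Sₙ = a(1 - rⁿ) / (1 - r)
S_5 = 24(1 - (-1/3)^5) / (1 - (-1/3))
S_5 = 24(1 - (-1/243)) / (4/3)
S_5 = 488/27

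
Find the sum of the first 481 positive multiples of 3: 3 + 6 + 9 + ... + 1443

Factor out 3: = 3(1 + 2 + ... + 481) = 3 × n(n+1)/2
= 3 × 481×482/2
= 3 × 115921
= 347763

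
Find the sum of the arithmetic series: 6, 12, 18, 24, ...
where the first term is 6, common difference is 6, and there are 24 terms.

Sₙ = n/2 × (first + last)
Last term = a + (n-1)d = 6 + (24-1)×6 = 144
S_24 = 24/2 × (6 + 144)
S_24 = 24/2 × 150 = 1800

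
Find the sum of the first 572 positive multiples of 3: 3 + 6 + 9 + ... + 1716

Factor out 3: = 3(1 + 2 + ... + 572) = 3 × n(n+1)/2
= 3 × 572×573/2
= 3 × 163878
= 491634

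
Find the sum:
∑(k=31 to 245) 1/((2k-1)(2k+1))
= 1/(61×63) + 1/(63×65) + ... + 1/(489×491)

Partial fractions: 1/((2k-1)(2k+1)) = (1/2)[1/(2k-1) - 1/(2k+1)]
The series telescopes:
= (1/2)[1/61 - 1/491]
= 215/29951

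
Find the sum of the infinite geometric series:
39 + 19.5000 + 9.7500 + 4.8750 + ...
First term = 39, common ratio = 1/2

For |r| < 1, S = a / (1 - r)
S = 39 / (1 - (1/2))
S = 39 / (1/2)
S = 78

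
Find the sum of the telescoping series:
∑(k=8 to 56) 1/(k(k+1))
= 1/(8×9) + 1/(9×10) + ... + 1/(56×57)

Partial fractions: 1/(k(k+1)) = 1/k - 1/(k+1)
The series telescopes:
= (1/8 - 1/9) + (1/9 - 1/10) + ... + (1/56 - 1/57)
= 1/8 - 1/57
= 49/456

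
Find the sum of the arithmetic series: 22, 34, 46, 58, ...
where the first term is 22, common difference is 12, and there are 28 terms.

Sₙ = n/2 × (first + last)
Last term = a + (n-1)d = 22 + (28-1)×12 = 346
S_28 = 28/2 × (22 + 346)
S_28 = 28/2 × 368 = 5152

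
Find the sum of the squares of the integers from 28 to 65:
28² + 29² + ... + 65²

Use ∑_{k=1}^{n} k² = n(n+1)(2n+1)/6, then subtract the first 27 terms.
∑_{k=1}^{65} k² = 65×66×131/6 = 93665
∑_{k=1}^{27} k² = 27×28×55/6 = 6930
∑_{k=28}^{65} k² = 93665 - 6930 = 86735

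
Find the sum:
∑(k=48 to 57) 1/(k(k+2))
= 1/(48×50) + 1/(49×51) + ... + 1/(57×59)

Partial fractions: 1/(k(k+2)) = (1/2)[1/k - 1/(k+2)]
Telescoping leaves the first two and last two terms:
= (1/2)[1/48 + 1/49 - 1/58 - 1/59]
= 28375/8048544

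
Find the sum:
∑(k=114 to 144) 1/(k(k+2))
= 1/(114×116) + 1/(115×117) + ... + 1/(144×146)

Partial fractions: 1/(k(k+2)) = (1/2)[1/k - 1/(k+2)]
Telescoping leaves the first two and last two terms:
= (1/2)[1/114 + 1/115 - 1/145 - 1/146]
= 25823/13876935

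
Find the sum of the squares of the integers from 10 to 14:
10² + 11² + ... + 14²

Use ∑_{k=1}^{n} k² = n(n+1)(2n+1)/6, then subtract the first 9 terms.
∑_{k=1}^{14} k² = 14×15×29/6 = 1015
∑_{k=1}^{9} k² = 9×10×19/6 = 285
∑_{k=10}^{14} k² = 1015 - 285 = 730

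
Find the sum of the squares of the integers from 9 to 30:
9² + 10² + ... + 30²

Use ∑_{k=1}^{n} k² = n(n+1)(2n+1)/6, then subtract the first 8 terms.
∑_{k=1}^{30} k² = 30×31×61/6 = 9455
∑_{k=1}^{8} k² = 8×9×17/6 = 204
∑_{k=9}^{30} k² = 9455 - 204 = 9251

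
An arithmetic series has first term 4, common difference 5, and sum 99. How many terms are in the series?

Using S = n/2 × [2a + (n-1)d]
99 = n/2 × [2(4) + (n-1)(5)]
99 = n/2 × [8 + 5n - 5]
198 = n × [3 + 5n]
5n² + (3)n - 198 = 0
Discriminant: Δ = (3)² - 4(5)(-198) = 9 + 3960 = 3969
√Δ = 63
n = [-(3) + √Δ] / (2·5) = (-3 + 63) / 10 = 60 / 10 = 6
(The negative root is discarded since n must be a positive integer.)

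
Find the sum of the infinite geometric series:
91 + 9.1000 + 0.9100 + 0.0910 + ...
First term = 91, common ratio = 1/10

For |r| < 1, S = a / (1 - r)
S = 91 / (1 - (1/10))
S = 91 / (9/10)
S = 910/9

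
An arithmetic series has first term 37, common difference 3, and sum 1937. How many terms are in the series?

Using S = n/2 × [2a + (n-1)d]
1937 = n/2 × [2(37) + (n-1)(3)]
1937 = n/2 × [74 + 3n - 3]
3874 = n × [71 + 3n]
3n² + (71)n - 3874 = 0
Discriminant: Δ = (71)² - 4(3)(-3874) = 5041 + 46488 = 51529
√Δ = 227
n = [-(71) + √Δ] / (2·3) = (-71 + 227) / 6 = 156 / 6 = 26
(The negative root is discarded since n must be a positive integer.)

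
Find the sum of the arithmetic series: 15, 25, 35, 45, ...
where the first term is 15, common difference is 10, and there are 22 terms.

Sₙ = n/2 × (first + last)
Last term = a + (n-1)d = 15 + (22-1)×10 = 225
S_22 = 22/2 × (15 + 225)
S_22 = 22/2 × 240 = 2640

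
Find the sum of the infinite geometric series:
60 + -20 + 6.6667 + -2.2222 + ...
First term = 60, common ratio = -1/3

For |r| < 1, S = a / (1 - r)
S = 60 / (1 - (-1/3))
S = 60 / (4/3)
S = 45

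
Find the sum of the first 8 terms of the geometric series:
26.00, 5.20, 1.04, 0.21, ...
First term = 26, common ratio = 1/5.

Sₙ = a(1 - rⁿ) / (1 - r)
S_8 = 26(1 - (1/5)^8) / (1 - (1/5))
S_8 = 26(1 - (1/390625)) / (4/5)
S_8 = 2539056/78125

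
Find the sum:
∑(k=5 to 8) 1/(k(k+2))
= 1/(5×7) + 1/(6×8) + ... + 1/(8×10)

Partial fractions: 1/(k(k+2)) = (1/2)[1/k - 1/(k+2)]
Telescoping leaves the first two and last two terms:
= (1/2)[1/5 + 1/6 - 1/9 - 1/10]
= 7/90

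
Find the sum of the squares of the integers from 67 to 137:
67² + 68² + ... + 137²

Use ∑_{k=1}^{n} k² = n(n+1)(2n+1)/6, then subtract the first 66 terms.
∑_{k=1}^{137} k² = 137×138×275/6 = 866525
∑_{k=1}^{66} k² = 66×67×133/6 = 98021
∑_{k=67}^{137} k² = 866525 - 98021 = 768504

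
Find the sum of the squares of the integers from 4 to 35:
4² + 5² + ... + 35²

Use ∑_{k=1}^{n} k² = n(n+1)(2n+1)/6, then subtract the first 3 terms.
∑_{k=1}^{35} k² = 35×36×71/6 = 14910
∑_{k=1}^{3} k² = 3×4×7/6 = 14
∑_{k=4}^{35} k² = 14910 - 14 = 14896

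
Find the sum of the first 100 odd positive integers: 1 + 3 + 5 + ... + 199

Sum of first n odd numbers = n²
= 100²
= 10000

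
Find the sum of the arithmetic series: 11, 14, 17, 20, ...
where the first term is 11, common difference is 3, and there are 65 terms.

Sₙ = n/2 × (first + last)
Last term = a + (n-1)d = 11 + (65-1)×3 = 203
S_65 = 65/2 × (11 + 203)
S_65 = 65/2 × 214 = 6955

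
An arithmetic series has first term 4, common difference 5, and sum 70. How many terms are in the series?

Using S = n/2 × [2a + (n-1)d]
70 = n/2 × [2(4) + (n-1)(5)]
70 = n/2 × [8 + 5n - 5]
140 = n × [3 + 5n]
5n² + (3)n - 140 = 0
Discriminant: Δ = (3)² - 4(5)(-140) = 9 + 2800 = 2809
√Δ = 53
n = [-(3) + √Δ] / (2·5) = (-3 + 53) / 10 = 50 / 10 = 5
(The negative root is discarded since n must be a positive integer.)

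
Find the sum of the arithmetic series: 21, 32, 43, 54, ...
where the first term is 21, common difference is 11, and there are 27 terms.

Sₙ = n/2 × (first + last)
Last term = a + (n-1)d = 21 + (27-1)×11 = 307
S_27 = 27/2 × (21 + 307)
S_27 = 27/2 × 328 = 4428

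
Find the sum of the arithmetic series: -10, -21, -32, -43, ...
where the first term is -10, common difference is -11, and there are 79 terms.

Sₙ = n/2 × (first + last)
Last term = a + (n-1)d = -10 + (79-1)×(-11) = -868
S_79 = 79/2 × (-10 + (-868))
S_79 = 79/2 × (-878) = -34681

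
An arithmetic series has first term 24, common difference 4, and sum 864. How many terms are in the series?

Using S = n/2 × [2a + (n-1)d]
864 = n/2 × [2(24) + (n-1)(4)]
864 = n/2 × [48 + 4n - 4]
1728 = n × [44 + 4n]
4n² + (44)n - 1728 = 0
Discriminant: Δ = (44)² - 4(4)(-1728) = 1936 + 27648 = 29584
√Δ = 172
n = [-(44) + √Δ] / (2·4) = (-44 + 172) / 8 = 128 / 8 = 16
(The negative root is discarded since n must be a positive integer.)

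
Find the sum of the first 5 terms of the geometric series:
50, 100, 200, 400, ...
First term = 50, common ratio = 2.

Sₙ = a(1 - rⁿ) / (1 - r)
S_5 = 50(1 - 2^5) / (1 - 2)
S_5 = 50(1 - 32) / (-1)
S_5 = 1550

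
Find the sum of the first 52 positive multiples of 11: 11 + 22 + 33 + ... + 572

Factor out 11: = 11(1 + 2 + ... + 52) = 11 × n(n+1)/2
= 11 × 52×53/2
= 11 × 1378
= 15158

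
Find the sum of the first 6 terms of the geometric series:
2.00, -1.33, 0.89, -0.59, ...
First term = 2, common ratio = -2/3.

Sₙ = a(1 - rⁿ) / (1 - r)
S_6 = 2(1 - (-2/3)^6) / (1 - (-2/3))
S_6 = 2(1 - (64/729)) / (5/3)
S_6 = 266/243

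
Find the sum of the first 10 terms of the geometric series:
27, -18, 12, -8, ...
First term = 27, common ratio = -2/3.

Sₙ = a(1 - rⁿ) / (1 - r)
S_10 = 27(1 - (-2/3)^10) / (1 - (-2/3))
S_10 = 27(1 - (1024/59049)) / (5/3)
S_10 = 11605/729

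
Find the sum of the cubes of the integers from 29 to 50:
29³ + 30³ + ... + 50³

Use ∑_{k=1}^{n} k³ = [n(n+1)/2]², then subtract the first 28 terms.
∑_{k=1}^{50} k³ = [50×51/2]² = 1275² = 1625625
∑_{k=1}^{28} k³ = [28×29/2]² = 406² = 164836
∑_{k=29}^{50} k³ = 1625625 - 164836 = 1460789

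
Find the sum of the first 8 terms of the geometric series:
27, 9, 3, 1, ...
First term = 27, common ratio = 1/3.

Sₙ = a(1 - rⁿ) / (1 - r)
S_8 = 27(1 - (1/3)^8) / (1 - (1/3))
S_8 = 27(1 - (1/6561)) / (2/3)
S_8 = 3280/81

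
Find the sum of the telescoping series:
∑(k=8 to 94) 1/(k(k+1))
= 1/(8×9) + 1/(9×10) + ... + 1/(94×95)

Partial fractions: 1/(k(k+1)) = 1/k - 1/(k+1)
The series telescopes:
= (1/8 - 1/9) + (1/9 - 1/10) + ... + (1/94 - 1/95)
= 1/8 - 1/95
= 87/760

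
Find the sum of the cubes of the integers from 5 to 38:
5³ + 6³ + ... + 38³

Use ∑_{k=1}^{n} k³ = [n(n+1)/2]², then subtract the first 4 terms.
∑_{k=1}^{38} k³ = [38×39/2]² = 741² = 549081
∑_{k=1}^{4} k³ = [4×5/2]² = 10² = 100
∑_{k=5}^{38} k³ = 549081 - 100 = 548981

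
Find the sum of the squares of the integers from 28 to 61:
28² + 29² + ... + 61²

Use ∑_{k=1}^{n} k² = n(n+1)(2n+1)/6, then subtract the first 27 terms.
∑_{k=1}^{61} k² = 61×62×123/6 = 77531
∑_{k=1}^{27} k² = 27×28×55/6 = 6930
∑_{k=28}^{61} k² = 77531 - 6930 = 70601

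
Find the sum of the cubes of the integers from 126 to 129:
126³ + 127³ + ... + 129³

Use ∑_{k=1}^{n} k³ = [n(n+1)/2]², then subtract the first 125 terms.
∑_{k=1}^{129} k³ = [129×130/2]² = 8385² = 70308225
∑_{k=1}^{125} k³ = [125×126/2]² = 7875² = 62015625
∑_{k=126}^{129} k³ = 70308225 - 62015625 = 8292600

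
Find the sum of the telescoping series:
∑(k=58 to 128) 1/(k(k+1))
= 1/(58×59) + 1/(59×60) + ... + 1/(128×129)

Partial fractions: 1/(k(k+1)) = 1/k - 1/(k+1)
The series telescopes:
= (1/58 - 1/59) + (1/59 - 1/60) + ... + (1/128 - 1/129)
= 1/58 - 1/129
= 71/7482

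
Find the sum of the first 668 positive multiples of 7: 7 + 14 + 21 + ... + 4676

Factor out 7: = 7(1 + 2 + ... + 668) = 7 × n(n+1)/2
= 7 × 668×669/2
= 7 × 223446
= 1564122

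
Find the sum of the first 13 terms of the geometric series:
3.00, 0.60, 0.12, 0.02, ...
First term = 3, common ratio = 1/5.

Sₙ = a(1 - rⁿ) / (1 - r)
S_13 = 3(1 - (1/5)^13) / (1 - (1/5))
S_13 = 3(1 - (1/1220703125)) / (4/5)
S_13 = 915527343/244140625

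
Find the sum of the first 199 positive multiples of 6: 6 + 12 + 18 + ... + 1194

Factor out 6: = 6(1 + 2 + ... + 199) = 6 × n(n+1)/2
= 6 × 199×200/2
= 6 × 19900
= 119400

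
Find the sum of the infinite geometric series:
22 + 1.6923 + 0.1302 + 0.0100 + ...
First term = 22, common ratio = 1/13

For |r| < 1, S = a / (1 - r)
S = 22 / (1 - (1/13))
S = 22 / (12/13)
S = 143/6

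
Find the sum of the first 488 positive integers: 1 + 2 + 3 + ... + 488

Formula: ∑k = n(n+1)/2
= 488×489/2
= 238632/2
= 119316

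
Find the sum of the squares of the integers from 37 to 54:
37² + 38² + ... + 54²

Use ∑_{k=1}^{n} k² = n(n+1)(2n+1)/6, then subtract the first 36 terms.
∑_{k=1}^{54} k² = 54×55×109/6 = 53955
∑_{k=1}^{36} k² = 36×37×73/6 = 16206
∑_{k=37}^{54} k² = 53955 - 16206 = 37749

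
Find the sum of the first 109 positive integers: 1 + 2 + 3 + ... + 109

Formula: ∑k = n(n+1)/2
= 109×110/2
= 11990/2
= 5995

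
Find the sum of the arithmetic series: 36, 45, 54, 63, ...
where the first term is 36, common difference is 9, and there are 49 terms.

Sₙ = n/2 × (first + last)
Last term = a + (n-1)d = 36 + (49-1)×9 = 468
S_49 = 49/2 × (36 + 468)
S_49 = 49/2 × 504 = 12348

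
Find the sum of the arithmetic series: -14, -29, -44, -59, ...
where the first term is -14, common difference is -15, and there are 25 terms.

Sₙ = n/2 × (first + last)
Last term = a + (n-1)d = -14 + (25-1)×(-15) = -374
S_25 = 25/2 × (-14 + (-374))
S_25 = 25/2 × (-388) = -4850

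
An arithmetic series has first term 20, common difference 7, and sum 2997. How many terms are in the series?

Using S = n/2 × [2a + (n-1)d]
2997 = n/2 × [2(20) + (n-1)(7)]
2997 = n/2 × [40 + 7n - 7]
5994 = n × [33 + 7n]
7n² + (33)n - 5994 = 0
Discriminant: Δ = (33)² - 4(7)(-5994) = 1089 + 167832 = 168921
√Δ = 411
n = [-(33) + √Δ] / (2·7) = (-33 + 411) / 14 = 378 / 14 = 27
(The negative root is discarded since n must be a positive integer.)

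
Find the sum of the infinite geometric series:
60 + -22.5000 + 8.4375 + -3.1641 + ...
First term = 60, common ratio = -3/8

For |r| < 1, S = a / (1 - r)
S = 60 / (1 - (-3/8))
S = 60 / (11/8)
S = 480/11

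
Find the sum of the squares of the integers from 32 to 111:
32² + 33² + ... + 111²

Use ∑_{k=1}^{n} k² = n(n+1)(2n+1)/6, then subtract the first 31 terms.
∑_{k=1}^{111} k² = 111×112×223/6 = 462056
∑_{k=1}^{31} k² = 31×32×63/6 = 10416
∑_{k=32}^{111} k² = 462056 - 10416 = 451640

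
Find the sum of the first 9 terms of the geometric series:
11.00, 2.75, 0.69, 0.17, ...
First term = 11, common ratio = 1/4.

Sₙ = a(1 - rⁿ) / (1 - r)
S_9 = 11(1 - (1/4)^9) / (1 - (1/4))
S_9 = 11(1 - (1/262144)) / (3/4)
S_9 = 961191/65536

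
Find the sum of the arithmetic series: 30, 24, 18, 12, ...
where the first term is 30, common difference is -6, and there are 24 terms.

Sₙ = n/2 × (first + last)
Last term = a + (n-1)d = 30 + (24-1)×(-6) = -108
S_24 = 24/2 × (30 + (-108))
S_24 = 24/2 × (-78) = -936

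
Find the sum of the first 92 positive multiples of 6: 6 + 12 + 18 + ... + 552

Factor out 6: = 6(1 + 2 + ... + 92) = 6 × n(n+1)/2
= 6 × 92×93/2
= 6 × 4278
= 25668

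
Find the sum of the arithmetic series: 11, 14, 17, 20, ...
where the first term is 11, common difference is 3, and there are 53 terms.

Sₙ = n/2 × (first + last)
Last term = a + (n-1)d = 11 + (53-1)×3 = 167
S_53 = 53/2 × (11 + 167)
S_53 = 53/2 × 178 = 4717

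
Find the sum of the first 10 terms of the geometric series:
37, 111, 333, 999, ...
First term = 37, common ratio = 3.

Sₙ = a(1 - rⁿ) / (1 - r)
S_10 = 37(1 - 3^10) / (1 - 3)
S_10 = 37(1 - 59049) / (-2)
S_10 = 1092388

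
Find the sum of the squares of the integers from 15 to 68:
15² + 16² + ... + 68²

Use ∑_{k=1}^{n} k² = n(n+1)(2n+1)/6, then subtract the first 14 terms.
∑_{k=1}^{68} k² = 68×69×137/6 = 107134
∑_{k=1}^{14} k² = 14×15×29/6 = 1015
∑_{k=15}^{68} k² = 107134 - 1015 = 106119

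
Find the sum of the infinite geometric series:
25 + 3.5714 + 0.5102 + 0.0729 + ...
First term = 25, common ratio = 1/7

For |r| < 1, S = a / (1 - r)
S = 25 / (1 - (1/7))
S = 25 / (6/7)
S = 175/6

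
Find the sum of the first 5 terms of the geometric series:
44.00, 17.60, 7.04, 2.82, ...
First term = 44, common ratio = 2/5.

Sₙ = a(1 - rⁿ) / (1 - r)
S_5 = 44(1 - (2/5)^5) / (1 - (2/5))
S_5 = 44(1 - (32/3125)) / (3/5)
S_5 = 45364/625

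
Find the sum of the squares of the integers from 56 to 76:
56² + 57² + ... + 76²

Use ∑_{k=1}^{n} k² = n(n+1)(2n+1)/6, then subtract the first 55 terms.
∑_{k=1}^{76} k² = 76×77×153/6 = 149226
∑_{k=1}^{55} k² = 55×56×111/6 = 56980
∑_{k=56}^{76} k² = 149226 - 56980 = 92246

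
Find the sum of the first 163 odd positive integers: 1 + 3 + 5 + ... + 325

Sum of first n odd numbers = n²
= 163²
= 26569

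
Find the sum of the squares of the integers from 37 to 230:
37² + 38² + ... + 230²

Use ∑_{k=1}^{n} k² = n(n+1)(2n+1)/6, then subtract the first 36 terms.
∑_{k=1}^{230} k² = 230×231×461/6 = 4082155
∑_{k=1}^{36} k² = 36×37×73/6 = 16206
∑_{k=37}^{230} k² = 4082155 - 16206 = 4065949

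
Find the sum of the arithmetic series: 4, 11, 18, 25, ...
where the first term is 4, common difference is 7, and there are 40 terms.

Sₙ = n/2 × (first + last)
Last term = a + (n-1)d = 4 + (40-1)×7 = 277
S_40 = 40/2 × (4 + 277)
S_40 = 40/2 × 281 = 5620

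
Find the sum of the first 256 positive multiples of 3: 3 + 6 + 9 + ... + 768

Factor out 3: = 3(1 + 2 + ... + 256) = 3 × n(n+1)/2
= 3 × 256×257/2
= 3 × 32896
= 98688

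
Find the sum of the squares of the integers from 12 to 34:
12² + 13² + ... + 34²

Use ∑_{k=1}^{n} k² = n(n+1)(2n+1)/6, then subtract the first 11 terms.
∑_{k=1}^{34} k² = 34×35×69/6 = 13685
∑_{k=1}^{11} k² = 11×12×23/6 = 506
∑_{k=12}^{34} k² = 13685 - 506 = 13179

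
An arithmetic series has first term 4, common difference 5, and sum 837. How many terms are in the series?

Using S = n/2 × [2a + (n-1)d]
837 = n/2 × [2(4) + (n-1)(5)]
837 = n/2 × [8 + 5n - 5]
1674 = n × [3 + 5n]
5n² + (3)n - 1674 = 0
Discriminant: Δ = (3)² - 4(5)(-1674) = 9 + 33480 = 33489
√Δ = 183
n = [-(3) + √Δ] / (2·5) = (-3 + 183) / 10 = 180 / 10 = 18
(The negative root is discarded since n must be a positive integer.)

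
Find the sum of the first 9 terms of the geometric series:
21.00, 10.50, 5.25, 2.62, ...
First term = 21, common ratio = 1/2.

Sₙ = a(1 - rⁿ) / (1 - r)
S_9 = 21(1 - (1/2)^9) / (1 - (1/2))
S_9 = 21(1 - (1/512)) / (1/2)
S_9 = 10731/256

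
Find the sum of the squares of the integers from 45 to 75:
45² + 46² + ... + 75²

Use ∑_{k=1}^{n} k² = n(n+1)(2n+1)/6, then subtract the first 44 terms.
∑_{k=1}^{75} k² = 75×76×151/6 = 143450
∑_{k=1}^{44} k² = 44×45×89/6 = 29370
∑_{k=45}^{75} k² = 143450 - 29370 = 114080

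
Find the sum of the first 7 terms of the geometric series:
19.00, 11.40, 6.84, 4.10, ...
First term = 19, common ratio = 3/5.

Sₙ = a(1 - rⁿ) / (1 - r)
S_7 = 19(1 - (3/5)^7) / (1 - (3/5))
S_7 = 19(1 - (2187/78125)) / (2/5)
S_7 = 721411/15625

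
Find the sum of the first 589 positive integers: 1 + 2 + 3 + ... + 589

Formula: ∑k = n(n+1)/2
= 589×590/2
= 347510/2
= 173755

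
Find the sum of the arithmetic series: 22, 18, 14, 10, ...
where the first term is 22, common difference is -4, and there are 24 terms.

Sₙ = n/2 × (first + last)
Last term = a + (n-1)d = 22 + (24-1)×(-4) = -70
S_24 = 24/2 × (22 + (-70))
S_24 = 24/2 × (-48) = -576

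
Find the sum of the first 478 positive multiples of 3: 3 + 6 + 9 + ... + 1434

Factor out 3: = 3(1 + 2 + ... + 478) = 3 × n(n+1)/2
= 3 × 478×479/2
= 3 × 114481
= 343443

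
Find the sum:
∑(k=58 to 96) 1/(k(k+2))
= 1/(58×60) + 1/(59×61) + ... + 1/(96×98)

Partial fractions: 1/(k(k+2)) = (1/2)[1/k - 1/(k+2)]
Telescoping leaves the first two and last two terms:
= (1/2)[1/58 + 1/59 - 1/97 - 1/98]
= 55614/8132383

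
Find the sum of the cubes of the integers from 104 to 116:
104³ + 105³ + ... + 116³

Use ∑_{k=1}^{n} k³ = [n(n+1)/2]², then subtract the first 103 terms.
∑_{k=1}^{116} k³ = [116×117/2]² = 6786² = 46049796
∑_{k=1}^{103} k³ = [103×104/2]² = 5356² = 28686736
∑_{k=104}^{116} k³ = 46049796 - 28686736 = 17363060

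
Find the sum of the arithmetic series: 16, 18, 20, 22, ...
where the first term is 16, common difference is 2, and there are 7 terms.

Sₙ = n/2 × (first + last)
Last term = a + (n-1)d = 16 + (7-1)×2 = 28
S_7 = 7/2 × (16 + 28)
S_7 = 7/2 × 44 = 154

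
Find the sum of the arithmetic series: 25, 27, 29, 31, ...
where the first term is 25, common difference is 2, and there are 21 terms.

Sₙ = n/2 × (first + last)
Last term = a + (n-1)d = 25 + (21-1)×2 = 65
S_21 = 21/2 × (25 + 65)
S_21 = 21/2 × 90 = 945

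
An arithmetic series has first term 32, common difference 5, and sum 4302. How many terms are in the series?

Using S = n/2 × [2a + (n-1)d]
4302 = n/2 × [2(32) + (n-1)(5)]
4302 = n/2 × [64 + 5n - 5]
8604 = n × [59 + 5n]
5n² + (59)n - 8604 = 0
Discriminant: Δ = (59)² - 4(5)(-8604) = 3481 + 172080 = 175561
√Δ = 419
n = [-(59) + √Δ] / (2·5) = (-59 + 419) / 10 = 360 / 10 = 36
(The negative root is discarded since n must be a positive integer.)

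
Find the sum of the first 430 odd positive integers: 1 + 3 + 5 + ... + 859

Sum of first n odd numbers = n²
= 430²
= 184900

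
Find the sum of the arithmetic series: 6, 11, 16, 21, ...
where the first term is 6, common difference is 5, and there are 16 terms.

Sₙ = n/2 × (first + last)
Last term = a + (n-1)d = 6 + (16-1)×5 = 81
S_16 = 16/2 × (6 + 81)
S_16 = 16/2 × 87 = 696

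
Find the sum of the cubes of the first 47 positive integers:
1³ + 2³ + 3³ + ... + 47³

Formula: ∑k³ = [n(n+1)/2]²
= [47×48/2]²
= 1128²
= 1272384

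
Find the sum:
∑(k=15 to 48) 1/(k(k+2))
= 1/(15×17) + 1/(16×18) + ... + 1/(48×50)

Partial fractions: 1/(k(k+2)) = (1/2)[1/k - 1/(k+2)]
Telescoping leaves the first two and last two terms:
= (1/2)[1/15 + 1/16 - 1/49 - 1/50]
= 5219/117600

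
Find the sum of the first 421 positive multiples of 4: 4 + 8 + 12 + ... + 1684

Factor out 4: = 4(1 + 2 + ... + 421) = 4 × n(n+1)/2
= 4 × 421×422/2
= 4 × 88831
= 355324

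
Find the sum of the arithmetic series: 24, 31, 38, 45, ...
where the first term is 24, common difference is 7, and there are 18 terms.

Sₙ = n/2 × (first + last)
Last term = a + (n-1)d = 24 + (18-1)×7 = 143
S_18 = 18/2 × (24 + 143)
S_18 = 18/2 × 167 = 1503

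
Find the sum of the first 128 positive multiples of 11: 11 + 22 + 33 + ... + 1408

Factor out 11: = 11(1 + 2 + ... + 128) = 11 × n(n+1)/2
= 11 × 128×129/2
= 11 × 8256
= 90816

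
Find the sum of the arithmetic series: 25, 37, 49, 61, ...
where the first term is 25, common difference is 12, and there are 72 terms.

Sₙ = n/2 × (first + last)
Last term = a + (n-1)d = 25 + (72-1)×12 = 877
S_72 = 72/2 × (25 + 877)
S_72 = 72/2 × 902 = 32472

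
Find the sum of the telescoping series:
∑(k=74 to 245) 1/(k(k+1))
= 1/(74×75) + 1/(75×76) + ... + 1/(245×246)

Partial fractions: 1/(k(k+1)) = 1/k - 1/(k+1)
The series telescopes:
= (1/74 - 1/75) + (1/75 - 1/76) + ... + (1/245 - 1/246)
= 1/74 - 1/246
= 43/4551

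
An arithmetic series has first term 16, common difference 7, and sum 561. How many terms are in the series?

Using S = n/2 × [2a + (n-1)d]
561 = n/2 × [2(16) + (n-1)(7)]
561 = n/2 × [32 + 7n - 7]
1122 = n × [25 + 7n]
7n² + (25)n - 1122 = 0
Discriminant: Δ = (25)² - 4(7)(-1122) = 625 + 31416 = 32041
√Δ = 179
n = [-(25) + √Δ] / (2·7) = (-25 + 179) / 14 = 154 / 14 = 11
(The negative root is discarded since n must be a positive integer.)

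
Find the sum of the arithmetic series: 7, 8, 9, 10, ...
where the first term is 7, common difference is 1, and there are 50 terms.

Sₙ = n/2 × (first + last)
Last term = a + (n-1)d = 7 + (50-1)×1 = 56
S_50 = 50/2 × (7 + 56)
S_50 = 50/2 × 63 = 1575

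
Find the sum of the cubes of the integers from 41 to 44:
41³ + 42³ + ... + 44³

Use ∑_{k=1}^{n} k³ = [n(n+1)/2]², then subtract the first 40 terms.
∑_{k=1}^{44} k³ = [44×45/2]² = 990² = 980100
∑_{k=1}^{40} k³ = [40×41/2]² = 820² = 672400
∑_{k=41}^{44} k³ = 980100 - 672400 = 307700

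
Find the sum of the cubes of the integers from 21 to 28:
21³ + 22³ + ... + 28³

Use ∑_{k=1}^{n} k³ = [n(n+1)/2]², then subtract the first 20 terms.
∑_{k=1}^{28} k³ = [28×29/2]² = 406² = 164836
∑_{k=1}^{20} k³ = [20×21/2]² = 210² = 44100
∑_{k=21}^{28} k³ = 164836 - 44100 = 120736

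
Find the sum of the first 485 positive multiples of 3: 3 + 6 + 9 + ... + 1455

Factor out 3: = 3(1 + 2 + ... + 485) = 3 × n(n+1)/2
= 3 × 485×486/2
= 3 × 117855
= 353565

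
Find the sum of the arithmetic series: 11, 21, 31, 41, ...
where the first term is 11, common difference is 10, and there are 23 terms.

Sₙ = n/2 × (first + last)
Last term = a + (n-1)d = 11 + (23-1)×10 = 231
S_23 = 23/2 × (11 + 231)
S_23 = 23/2 × 242 = 2783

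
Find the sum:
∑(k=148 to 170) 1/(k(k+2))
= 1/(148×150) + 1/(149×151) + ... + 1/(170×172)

Partial fractions: 1/(k(k+2)) = (1/2)[1/k - 1/(k+2)]
Telescoping leaves the first two and last two terms:
= (1/2)[1/148 + 1/149 - 1/171 - 1/172]
= 146441/162148356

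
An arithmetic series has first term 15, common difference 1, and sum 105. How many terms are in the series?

Using S = n/2 × [2a + (n-1)d]
105 = n/2 × [2(15) + (n-1)(1)]
105 = n/2 × [30 + 1n - 1]
210 = n × [29 + 1n]
1n² + (29)n - 210 = 0
Discriminant: Δ = (29)² - 4(1)(-210) = 841 + 840 = 1681
√Δ = 41
n = [-(29) + √Δ] / (2·1) = (-29 + 41) / 2 = 12 / 2 = 6
(The negative root is discarded since n must be a positive integer.)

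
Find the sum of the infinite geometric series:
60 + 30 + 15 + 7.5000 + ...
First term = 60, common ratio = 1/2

For |r| < 1, S = a / (1 - r)
S = 60 / (1 - (1/2))
S = 60 / (1/2)
S = 120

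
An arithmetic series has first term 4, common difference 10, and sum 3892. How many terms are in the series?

Using S = n/2 × [2a + (n-1)d]
3892 = n/2 × [2(4) + (n-1)(10)]
3892 = n/2 × [8 + 10n - 10]
7784 = n × [-2 + 10n]
10n² + (-2)n - 7784 = 0
Discriminant: Δ = (-2)² - 4(10)(-7784) = 4 + 311360 = 311364
√Δ = 558
n = [-(-2) + √Δ] / (2·10) = (2 + 558) / 20 = 560 / 20 = 28
(The negative root is discarded since n must be a positive integer.)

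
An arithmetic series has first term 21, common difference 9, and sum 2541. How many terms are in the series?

Using S = n/2 × [2a + (n-1)d]
2541 = n/2 × [2(21) + (n-1)(9)]
2541 = n/2 × [42 + 9n - 9]
5082 = n × [33 + 9n]
9n² + (33)n - 5082 = 0
Discriminant: Δ = (33)² - 4(9)(-5082) = 1089 + 182952 = 184041
√Δ = 429
n = [-(33) + √Δ] / (2·9) = (-33 + 429) / 18 = 396 / 18 = 22
(The negative root is discarded since n must be a positive integer.)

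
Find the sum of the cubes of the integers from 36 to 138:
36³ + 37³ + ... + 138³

Use ∑_{k=1}^{n} k³ = [n(n+1)/2]², then subtract the first 35 terms.
∑_{k=1}^{138} k³ = [138×139/2]² = 9591² = 91987281
∑_{k=1}^{35} k³ = [35×36/2]² = 630² = 396900
∑_{k=36}^{138} k³ = 91987281 - 396900 = 91590381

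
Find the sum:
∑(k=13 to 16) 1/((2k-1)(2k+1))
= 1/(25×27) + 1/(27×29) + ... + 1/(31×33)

Partial fractions: 1/((2k-1)(2k+1)) = (1/2)[1/(2k-1) - 1/(2k+1)]
The series telescopes:
= (1/2)[1/25 - 1/33]
= 4/825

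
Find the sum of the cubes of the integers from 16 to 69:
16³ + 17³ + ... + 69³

Use ∑_{k=1}^{n} k³ = [n(n+1)/2]², then subtract the first 15 terms.
∑_{k=1}^{69} k³ = [69×70/2]² = 2415² = 5832225
∑_{k=1}^{15} k³ = [15×16/2]² = 120² = 14400
∑_{k=16}^{69} k³ = 5832225 - 14400 = 5817825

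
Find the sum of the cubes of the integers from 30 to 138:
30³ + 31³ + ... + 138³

Use ∑_{k=1}^{n} k³ = [n(n+1)/2]², then subtract the first 29 terms.
∑_{k=1}^{138} k³ = [138×139/2]² = 9591² = 91987281
∑_{k=1}^{29} k³ = [29×30/2]² = 435² = 189225
∑_{k=30}^{138} k³ = 91987281 - 189225 = 91798056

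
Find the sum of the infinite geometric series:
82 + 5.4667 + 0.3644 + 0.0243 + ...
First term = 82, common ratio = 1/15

For |r| < 1, S = a / (1 - r)
S = 82 / (1 - (1/15))
S = 82 / (14/15)
S = 615/7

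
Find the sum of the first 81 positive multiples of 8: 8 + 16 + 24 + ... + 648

Factor out 8: = 8(1 + 2 + ... + 81) = 8 × n(n+1)/2
= 8 × 81×82/2
= 8 × 3321
= 26568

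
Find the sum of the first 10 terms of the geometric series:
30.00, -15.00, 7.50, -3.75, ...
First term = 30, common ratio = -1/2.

Sₙ = a(1 - rⁿ) / (1 - r)
S_10 = 30(1 - (-1/2)^10) / (1 - (-1/2))
S_10 = 30(1 - (1/1024)) / (3/2)
S_10 = 5115/256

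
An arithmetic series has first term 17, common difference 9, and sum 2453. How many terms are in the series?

Using S = n/2 × [2a + (n-1)d]
2453 = n/2 × [2(17) + (n-1)(9)]
2453 = n/2 × [34 + 9n - 9]
4906 = n × [25 + 9n]
9n² + (25)n - 4906 = 0
Discriminant: Δ = (25)² - 4(9)(-4906) = 625 + 176616 = 177241
√Δ = 421
n = [-(25) + √Δ] / (2·9) = (-25 + 421) / 18 = 396 / 18 = 22
(The negative root is discarded since n must be a positive integer.)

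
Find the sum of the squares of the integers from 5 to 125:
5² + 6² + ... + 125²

Use ∑_{k=1}^{n} k² = n(n+1)(2n+1)/6, then subtract the first 4 terms.
∑_{k=1}^{125} k² = 125×126×251/6 = 658875
∑_{k=1}^{4} k² = 4×5×9/6 = 30
∑_{k=5}^{125} k² = 658875 - 30 = 658845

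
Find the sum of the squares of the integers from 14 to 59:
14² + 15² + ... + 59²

Use ∑_{k=1}^{n} k² = n(n+1)(2n+1)/6, then subtract the first 13 terms.
∑_{k=1}^{59} k² = 59×60×119/6 = 70210
∑_{k=1}^{13} k² = 13×14×27/6 = 819
∑_{k=14}^{59} k² = 70210 - 819 = 69391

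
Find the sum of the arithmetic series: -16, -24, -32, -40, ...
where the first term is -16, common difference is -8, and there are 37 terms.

Sₙ = n/2 × (first + last)
Last term = a + (n-1)d = -16 + (37-1)×(-8) = -304
S_37 = 37/2 × (-16 + (-304))
S_37 = 37/2 × (-320) = -5920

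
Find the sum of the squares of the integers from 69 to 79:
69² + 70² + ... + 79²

Use ∑_{k=1}^{n} k² = n(n+1)(2n+1)/6, then subtract the first 68 terms.
∑_{k=1}^{79} k² = 79×80×159/6 = 167480
∑_{k=1}^{68} k² = 68×69×137/6 = 107134
∑_{k=69}^{79} k² = 167480 - 107134 = 60346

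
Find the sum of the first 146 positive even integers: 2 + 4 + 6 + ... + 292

Sum of first n even numbers = n(n+1)
= 146×147
= 21462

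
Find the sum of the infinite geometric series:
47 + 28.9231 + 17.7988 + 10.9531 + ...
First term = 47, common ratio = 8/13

For |r| < 1, S = a / (1 - r)
S = 47 / (1 - (8/13))
S = 47 / (5/13)
S = 611/5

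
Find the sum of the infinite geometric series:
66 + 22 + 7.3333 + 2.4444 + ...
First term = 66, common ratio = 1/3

For |r| < 1, S = a / (1 - r)
S = 66 / (1 - (1/3))
S = 66 / (2/3)
S = 99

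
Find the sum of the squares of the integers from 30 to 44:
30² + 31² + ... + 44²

Use ∑_{k=1}^{n} k² = n(n+1)(2n+1)/6, then subtract the first 29 terms.
∑_{k=1}^{44} k² = 44×45×89/6 = 29370
∑_{k=1}^{29} k² = 29×30×59/6 = 8555
∑_{k=30}^{44} k² = 29370 - 8555 = 20815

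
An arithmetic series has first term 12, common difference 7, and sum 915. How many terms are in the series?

Using S = n/2 × [2a + (n-1)d]
915 = n/2 × [2(12) + (n-1)(7)]
915 = n/2 × [24 + 7n - 7]
1830 = n × [17 + 7n]
7n² + (17)n - 1830 = 0
Discriminant: Δ = (17)² - 4(7)(-1830) = 289 + 51240 = 51529
√Δ = 227
n = [-(17) + √Δ] / (2·7) = (-17 + 227) / 14 = 210 / 14 = 15
(The negative root is discarded since n must be a positive integer.)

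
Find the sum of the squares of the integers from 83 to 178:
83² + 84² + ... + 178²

Use ∑_{k=1}^{n} k² = n(n+1)(2n+1)/6, then subtract the first 82 terms.
∑_{k=1}^{178} k² = 178×179×357/6 = 1895789
∑_{k=1}^{82} k² = 82×83×165/6 = 187165
∑_{k=83}^{178} k² = 1895789 - 187165 = 1708624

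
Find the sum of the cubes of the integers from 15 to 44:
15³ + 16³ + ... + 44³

Use ∑_{k=1}^{n} k³ = [n(n+1)/2]², then subtract the first 14 terms.
∑_{k=1}^{44} k³ = [44×45/2]² = 990² = 980100
∑_{k=1}^{14} k³ = [14×15/2]² = 105² = 11025
∑_{k=15}^{44} k³ = 980100 - 11025 = 969075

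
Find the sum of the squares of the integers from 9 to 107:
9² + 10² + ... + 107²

Use ∑_{k=1}^{n} k² = n(n+1)(2n+1)/6, then subtract the first 8 terms.
∑_{k=1}^{107} k² = 107×108×215/6 = 414090
∑_{k=1}^{8} k² = 8×9×17/6 = 204
∑_{k=9}^{107} k² = 414090 - 204 = 413886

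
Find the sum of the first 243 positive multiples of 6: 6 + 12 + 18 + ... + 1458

Factor out 6: = 6(1 + 2 + ... + 243) = 6 × n(n+1)/2
= 6 × 243×244/2
= 6 × 29646
= 177876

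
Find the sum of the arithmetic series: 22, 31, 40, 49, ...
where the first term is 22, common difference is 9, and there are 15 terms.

Sₙ = n/2 × (first + last)
Last term = a + (n-1)d = 22 + (15-1)×9 = 148
S_15 = 15/2 × (22 + 148)
S_15 = 15/2 × 170 = 1275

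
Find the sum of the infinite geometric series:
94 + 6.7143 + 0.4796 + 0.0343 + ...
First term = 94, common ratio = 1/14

For |r| < 1, S = a / (1 - r)
S = 94 / (1 - (1/14))
S = 94 / (13/14)
S = 1316/13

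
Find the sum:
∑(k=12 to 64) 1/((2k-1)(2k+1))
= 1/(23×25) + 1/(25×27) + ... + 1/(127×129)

Partial fractions: 1/((2k-1)(2k+1)) = (1/2)[1/(2k-1) - 1/(2k+1)]
The series telescopes:
= (1/2)[1/23 - 1/129]
= 53/2967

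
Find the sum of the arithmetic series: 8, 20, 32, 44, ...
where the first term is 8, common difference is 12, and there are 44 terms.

Sₙ = n/2 × (first + last)
Last term = a + (n-1)d = 8 + (44-1)×12 = 524
S_44 = 44/2 × (8 + 524)
S_44 = 44/2 × 532 = 11704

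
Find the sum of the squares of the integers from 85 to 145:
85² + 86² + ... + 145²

Use ∑_{k=1}^{n} k² = n(n+1)(2n+1)/6, then subtract the first 84 terms.
∑_{k=1}^{145} k² = 145×146×291/6 = 1026745
∑_{k=1}^{84} k² = 84×85×169/6 = 201110
∑_{k=85}^{145} k² = 1026745 - 201110 = 825635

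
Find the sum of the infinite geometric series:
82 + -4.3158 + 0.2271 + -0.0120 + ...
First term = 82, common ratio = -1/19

For |r| < 1, S = a / (1 - r)
S = 82 / (1 - (-1/19))
S = 82 / (20/19)
S = 779/10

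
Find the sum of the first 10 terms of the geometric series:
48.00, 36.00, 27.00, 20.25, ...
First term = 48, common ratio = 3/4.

Sₙ = a(1 - rⁿ) / (1 - r)
S_10 = 48(1 - (3/4)^10) / (1 - (3/4))
S_10 = 48(1 - (59049/1048576)) / (1/4)
S_10 = 2968581/16384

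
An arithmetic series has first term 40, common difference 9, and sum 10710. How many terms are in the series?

Using S = n/2 × [2a + (n-1)d]
10710 = n/2 × [2(40) + (n-1)(9)]
10710 = n/2 × [80 + 9n - 9]
21420 = n × [71 + 9n]
9n² + (71)n - 21420 = 0
Discriminant: Δ = (71)² - 4(9)(-21420) = 5041 + 771120 = 776161
√Δ = 881
n = [-(71) + √Δ] / (2·9) = (-71 + 881) / 18 = 810 / 18 = 45
(The negative root is discarded since n must be a positive integer.)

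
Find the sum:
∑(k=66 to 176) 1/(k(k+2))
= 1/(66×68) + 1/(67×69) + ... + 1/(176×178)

Partial fractions: 1/(k(k+2)) = (1/2)[1/k - 1/(k+2)]
Telescoping leaves the first two and last two terms:
= (1/2)[1/66 + 1/67 - 1/177 - 1/178]
= 109187/11609961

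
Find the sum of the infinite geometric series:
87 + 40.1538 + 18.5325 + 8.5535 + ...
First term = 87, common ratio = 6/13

For |r| < 1, S = a / (1 - r)
S = 87 / (1 - (6/13))
S = 87 / (7/13)
S = 1131/7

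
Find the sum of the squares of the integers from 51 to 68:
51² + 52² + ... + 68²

Use ∑_{k=1}^{n} k² = n(n+1)(2n+1)/6, then subtract the first 50 terms.
∑_{k=1}^{68} k² = 68×69×137/6 = 107134
∑_{k=1}^{50} k² = 50×51×101/6 = 42925
∑_{k=51}^{68} k² = 107134 - 42925 = 64209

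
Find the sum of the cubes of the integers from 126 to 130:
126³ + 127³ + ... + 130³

Use ∑_{k=1}^{n} k³ = [n(n+1)/2]², then subtract the first 125 terms.
∑_{k=1}^{130} k³ = [130×131/2]² = 8515² = 72505225
∑_{k=1}^{125} k³ = [125×126/2]² = 7875² = 62015625
∑_{k=126}^{130} k³ = 72505225 - 62015625 = 10489600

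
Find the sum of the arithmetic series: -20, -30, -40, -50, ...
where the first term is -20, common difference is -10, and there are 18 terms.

Sₙ = n/2 × (first + last)
Last term = a + (n-1)d = -20 + (18-1)×(-10) = -190
S_18 = 18/2 × (-20 + (-190))
S_18 = 18/2 × (-210) = -1890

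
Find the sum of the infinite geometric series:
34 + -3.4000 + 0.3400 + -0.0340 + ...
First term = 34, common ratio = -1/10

For |r| < 1, S = a / (1 - r)
S = 34 / (1 - (-1/10))
S = 34 / (11/10)
S = 340/11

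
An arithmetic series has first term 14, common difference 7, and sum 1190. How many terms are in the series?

Using S = n/2 × [2a + (n-1)d]
1190 = n/2 × [2(14) + (n-1)(7)]
1190 = n/2 × [28 + 7n - 7]
2380 = n × [21 + 7n]
7n² + (21)n - 2380 = 0
Discriminant: Δ = (21)² - 4(7)(-2380) = 441 + 66640 = 67081
√Δ = 259
n = [-(21) + √Δ] / (2·7) = (-21 + 259) / 14 = 238 / 14 = 17
(The negative root is discarded since n must be a positive integer.)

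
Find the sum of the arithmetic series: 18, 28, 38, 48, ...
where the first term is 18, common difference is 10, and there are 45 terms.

Sₙ = n/2 × (first + last)
Last term = a + (n-1)d = 18 + (45-1)×10 = 458
S_45 = 45/2 × (18 + 458)
S_45 = 45/2 × 476 = 10710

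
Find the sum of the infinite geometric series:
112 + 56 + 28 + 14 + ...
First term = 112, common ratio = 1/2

For |r| < 1, S = a / (1 - r)
S = 112 / (1 - (1/2))
S = 112 / (1/2)
S = 224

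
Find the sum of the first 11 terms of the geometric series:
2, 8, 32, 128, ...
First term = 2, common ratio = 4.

Sₙ = a(1 - rⁿ) / (1 - r)
S_11 = 2(1 - 4^11) / (1 - 4)
S_11 = 2(1 - 4194304) / (-3)
S_11 = 2796202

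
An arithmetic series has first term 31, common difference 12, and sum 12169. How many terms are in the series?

Using S = n/2 × [2a + (n-1)d]
12169 = n/2 × [2(31) + (n-1)(12)]
12169 = n/2 × [62 + 12n - 12]
24338 = n × [50 + 12n]
12n² + (50)n - 24338 = 0
Discriminant: Δ = (50)² - 4(12)(-24338) = 2500 + 1168224 = 1170724
√Δ = 1082
n = [-(50) + √Δ] / (2·12) = (-50 + 1082) / 24 = 1032 / 24 = 43
(The negative root is discarded since n must be a positive integer.)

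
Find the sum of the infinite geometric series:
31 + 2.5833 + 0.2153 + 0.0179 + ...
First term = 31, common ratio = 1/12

For |r| < 1, S = a / (1 - r)
S = 31 / (1 - (1/12))
S = 31 / (11/12)
S = 372/11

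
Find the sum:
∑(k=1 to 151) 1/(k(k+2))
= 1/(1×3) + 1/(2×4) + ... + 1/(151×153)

Partial fractions: 1/(k(k+2)) = (1/2)[1/k - 1/(k+2)]
Telescoping leaves the first two and last two terms:
= (1/2)[1/1 + 1/2 - 1/152 - 1/153]
= 34579/46512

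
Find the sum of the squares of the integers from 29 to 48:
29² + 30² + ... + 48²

Use ∑_{k=1}^{n} k² = n(n+1)(2n+1)/6, then subtract the first 28 terms.
∑_{k=1}^{48} k² = 48×49×97/6 = 38024
∑_{k=1}^{28} k² = 28×29×57/6 = 7714
∑_{k=29}^{48} k² = 38024 - 7714 = 30310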